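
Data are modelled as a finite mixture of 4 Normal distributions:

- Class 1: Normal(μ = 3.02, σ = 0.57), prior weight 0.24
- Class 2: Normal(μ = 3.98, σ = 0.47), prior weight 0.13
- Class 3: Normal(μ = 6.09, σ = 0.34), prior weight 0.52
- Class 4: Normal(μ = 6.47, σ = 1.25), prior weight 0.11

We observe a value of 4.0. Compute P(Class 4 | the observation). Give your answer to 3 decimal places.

0.032

The responsibility of component k is π_k f_k(x) divided by Σ_j π_j f_j(x).
Component likelihoods at x = 4.0:
  p_1 = 0.159643
  p_2 = 0.848045
  p_3 = 7.31532e-09
  p_4 = 0.0453035
Prior × likelihood for each component:
  π_1·p_1 = 0.24 × 0.159643 = 0.0383144
  π_2·p_2 = 0.13 × 0.848045 = 0.110246
  π_3·p_3 = 0.52 × 7.31532e-09 = 3.80397e-09
  π_4·p_4 = 0.11 × 0.0453035 = 0.00498339
Sum: 0.0383144 + 0.110246 + 3.80397e-09 + 0.00498339 = 0.153544
Responsibility of Class 4: 0.00498339 / 0.153544 ≈ 0.032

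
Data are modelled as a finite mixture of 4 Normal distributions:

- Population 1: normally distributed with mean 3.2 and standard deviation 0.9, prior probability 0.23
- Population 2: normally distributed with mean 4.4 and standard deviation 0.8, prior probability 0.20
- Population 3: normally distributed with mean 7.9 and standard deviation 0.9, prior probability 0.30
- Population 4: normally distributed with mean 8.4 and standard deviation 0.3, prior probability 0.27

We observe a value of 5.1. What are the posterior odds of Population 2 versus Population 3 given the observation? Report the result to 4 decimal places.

64.6515

Only the two components matter; the odds are (π_i f_i(x)) / (π_j f_j(x)).
Evaluate each component's likelihood at the observed value:
  f_1 = 0.0477406
  f_2 = 0.340069
  f_3 = 0.00350668
  f_4 = 7.06273e-27
0.0680137 / 0.00105201 ≈ 64.6515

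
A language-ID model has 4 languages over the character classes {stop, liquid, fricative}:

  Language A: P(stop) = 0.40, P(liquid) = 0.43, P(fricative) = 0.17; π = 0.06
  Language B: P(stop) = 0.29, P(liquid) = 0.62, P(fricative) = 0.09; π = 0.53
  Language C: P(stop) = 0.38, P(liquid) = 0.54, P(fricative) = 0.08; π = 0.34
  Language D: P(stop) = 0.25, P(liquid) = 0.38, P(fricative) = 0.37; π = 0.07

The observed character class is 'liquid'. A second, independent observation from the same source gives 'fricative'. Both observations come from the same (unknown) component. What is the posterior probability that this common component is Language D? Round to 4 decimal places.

0.1683

Apply Bayes' rule: the posterior for each component is proportional to its prior times its likelihood at x.
Since both observations come from the same component, the likelihood for component k is f_k(x₁)·f_k(x₂).
  L_A = [0.43] × [0.17] = 0.0731
  L_B = [0.62] × [0.09] = 0.0558
  L_C = [0.54] × [0.08] = 0.0432
  L_D = [0.38] × [0.37] = 0.1406
Prior × likelihood for each component:
  π_A·L_A = 0.06 × 0.0731 = 0.004386
  π_B·L_B = 0.53 × 0.0558 = 0.029574
  π_C·L_C = 0.34 × 0.0432 = 0.014688
  π_D·L_D = 0.07 × 0.1406 = 0.009842
Normaliser: 0.004386 + 0.029574 + 0.014688 + 0.009842 = 0.05849
P(Language D | x₁, x₂) = 0.009842 / 0.05849 ≈ 0.1683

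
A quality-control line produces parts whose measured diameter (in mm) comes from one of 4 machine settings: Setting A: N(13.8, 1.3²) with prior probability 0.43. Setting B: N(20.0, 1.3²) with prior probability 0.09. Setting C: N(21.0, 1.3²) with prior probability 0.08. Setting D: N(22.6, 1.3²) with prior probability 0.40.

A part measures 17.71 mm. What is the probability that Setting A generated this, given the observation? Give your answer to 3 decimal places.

0.171

P(component k | x) = P(Z=k)·f_k(x) / marginal(x), where marginal(x) = Σ_j P(Z=j)·f_j(x).
Component likelihoods at x = 17.71 mm:
  L_A = 0.00333124
  L_B = 0.0650362
  L_C = 0.0124791
  L_D = 0.000259725
Unnormalised posteriors:
  P(Z=A)·L_A = 0.43 × 0.00333124 = 0.00143244
  P(Z=B)·L_B = 0.09 × 0.0650362 = 0.00585326
  P(Z=C)·L_C = 0.08 × 0.0124791 = 0.000998329
  P(Z=D)·L_D = 0.40 × 0.000259725 = 0.00010389
Denominator: 0.00143244 + 0.00585326 + 0.000998329 + 0.00010389 = 0.00838791
Responsibility of Setting A: 0.00143244 / 0.00838791 ≈ 0.171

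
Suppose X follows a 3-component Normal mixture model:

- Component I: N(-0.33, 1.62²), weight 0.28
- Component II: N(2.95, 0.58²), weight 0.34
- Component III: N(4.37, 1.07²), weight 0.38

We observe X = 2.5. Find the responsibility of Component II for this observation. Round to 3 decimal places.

0.791

Posterior ∝ prior × likelihood, so P(k | x) ∝ w_k f_k(x); normalise over all components.
Normal densities:
  f_I = 0.0535458
  f_II = 0.509059
  f_III = 0.0809632
Unnormalised posteriors:
  w_I·f_I = 0.28 × 0.0535458 = 0.0149928
  w_II·f_II = 0.34 × 0.509059 = 0.17308
  w_III·f_III = 0.38 × 0.0809632 = 0.030766
Denominator: 0.0149928 + 0.17308 + 0.030766 = 0.218839
So the posterior for Component II is 0.17308 / 0.218839 ≈ 0.791.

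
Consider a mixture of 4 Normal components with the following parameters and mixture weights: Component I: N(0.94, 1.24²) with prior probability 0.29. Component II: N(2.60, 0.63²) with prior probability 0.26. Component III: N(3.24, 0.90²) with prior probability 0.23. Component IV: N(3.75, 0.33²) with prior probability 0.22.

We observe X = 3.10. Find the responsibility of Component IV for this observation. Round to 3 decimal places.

By Bayes' theorem, P(k | x) = w_k f_k(x) / Σ_j w_j f_j(x).
Evaluate each component's likelihood at the observed value:
  f_I = 0.0705651
  f_II = 0.46216
  f_III = 0.437939
  f_IV = 0.173752
Weight by the priors:
  w_I·f_I = 0.29 × 0.0705651 = 0.0204639
  w_II·f_II = 0.26 × 0.46216 = 0.120162
  w_III·f_III = 0.23 × 0.437939 = 0.100726
  w_IV·f_IV = 0.22 × 0.173752 = 0.0382253
Evidence: 0.0204639 + 0.120162 + 0.100726 + 0.0382253 = 0.279577
P(Component IV | 3.10) = 0.0382253 / 0.279577 ≈ 0.137

0.137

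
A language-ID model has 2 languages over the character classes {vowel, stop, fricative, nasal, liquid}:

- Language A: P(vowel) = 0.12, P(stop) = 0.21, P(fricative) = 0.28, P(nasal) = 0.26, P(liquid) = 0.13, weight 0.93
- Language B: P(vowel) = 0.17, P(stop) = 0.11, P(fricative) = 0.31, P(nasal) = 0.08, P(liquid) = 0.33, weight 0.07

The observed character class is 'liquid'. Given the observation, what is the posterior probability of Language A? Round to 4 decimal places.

P(component k | x) = π_k·f_k(x) / marginal(x), where marginal(x) = Σ_j π_j·f_j(x).
Component likelihoods at x = 'liquid':
  L_A = 0.13
  L_B = 0.33
Unnormalised posteriors:
  π_A·L_A = 0.93 × 0.13 = 0.1209
  π_B·L_B = 0.07 × 0.33 = 0.0231
Sum: 0.1209 + 0.0231 = 0.144
So the posterior for Language A is 0.1209 / 0.144 ≈ 0.8396.

0.8396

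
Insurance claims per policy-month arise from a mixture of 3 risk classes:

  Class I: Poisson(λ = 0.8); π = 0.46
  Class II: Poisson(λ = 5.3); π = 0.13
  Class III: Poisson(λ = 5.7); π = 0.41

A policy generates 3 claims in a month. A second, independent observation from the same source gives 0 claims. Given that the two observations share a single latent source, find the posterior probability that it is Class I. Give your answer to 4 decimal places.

0.9727

Apply Bayes' rule: the posterior for each component is proportional to its prior times its likelihood at x.
Since both observations come from the same component, the likelihood for component k is f_k(x₁)·f_k(x₂).
  f_I = [e^(−0.8)·0.8^3/3! = 0.0383427] × [0.449329] = 0.0172285
  f_II = [e^(−5.3)·5.3^3/3! = 0.123856] × [0.00499159] = 0.000618237
  f_III = [e^(−5.7)·5.7^3/3! = 0.103275] × [0.00334597] = 0.000345554
Multiply by the mixture weights:
  w_I·f_I = 0.46 × 0.0172285 = 0.00792511
  w_II·f_II = 0.13 × 0.000618237 = 8.03708e-05
  w_III·f_III = 0.41 × 0.000345554 = 0.000141677
Normaliser: 0.00792511 + 8.03708e-05 + 0.000141677 = 0.00814716
P(Class I | x) ≈ 0.9727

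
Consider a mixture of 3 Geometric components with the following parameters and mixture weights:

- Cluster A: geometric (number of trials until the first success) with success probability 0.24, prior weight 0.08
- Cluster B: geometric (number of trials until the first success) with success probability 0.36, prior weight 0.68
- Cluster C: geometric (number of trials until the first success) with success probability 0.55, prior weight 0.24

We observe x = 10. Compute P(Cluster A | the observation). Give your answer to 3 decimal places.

0.265

By Bayes' theorem, P(k | x) = P(Z=k) f_k(x) / Σ_j P(Z=j) f_j(x).
Component likelihoods at x = 10:
  f_A = 0.24·(1−0.24)^9 = 0.24·0.0845906 = 0.0203018
  f_B = 0.36·(1−0.36)^9 = 0.36·0.0180144 = 0.00648518
  f_C = 0.55·(1−0.55)^9 = 0.55·0.000756681 = 0.000416174
Prior × likelihood for each component:
  P(Z=A)·f_A = 0.08 × 0.0203018 = 0.00162414
  P(Z=B)·f_B = 0.68 × 0.00648518 = 0.00440992
  P(Z=C)·f_C = 0.24 × 0.000416174 = 9.98818e-05
Marginal: 0.00162414 + 0.00440992 + 9.98818e-05 = 0.00613395
P(Cluster A | 10) = 0.00162414 / 0.00613395 ≈ 0.265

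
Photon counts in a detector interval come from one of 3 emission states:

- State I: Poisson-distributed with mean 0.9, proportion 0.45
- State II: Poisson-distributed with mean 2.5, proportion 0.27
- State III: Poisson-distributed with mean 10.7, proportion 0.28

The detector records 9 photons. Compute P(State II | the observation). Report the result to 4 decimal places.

Apply Bayes' rule: the posterior for each component is proportional to its prior times its likelihood at x.
Component likelihoods at x = 9 photons:
  p_I = e^(−0.9)·0.9^9/9! = 4.34065e-07
  p_II = e^(−2.5)·2.5^9/9! = 0.000862901
  p_III = e^(−10.7)·10.7^9/9! = 0.114219
Prior × likelihood for each component:
  π_I·p_I = 0.45 × 4.34065e-07 = 1.95329e-07
  π_II·p_II = 0.27 × 0.000862901 = 0.000232983
  π_III·p_III = 0.28 × 0.114219 = 0.0319814
Evidence: 1.95329e-07 + 0.000232983 + 0.0319814 = 0.0322146
P(State II | data) ≈ 0.0072

0.0072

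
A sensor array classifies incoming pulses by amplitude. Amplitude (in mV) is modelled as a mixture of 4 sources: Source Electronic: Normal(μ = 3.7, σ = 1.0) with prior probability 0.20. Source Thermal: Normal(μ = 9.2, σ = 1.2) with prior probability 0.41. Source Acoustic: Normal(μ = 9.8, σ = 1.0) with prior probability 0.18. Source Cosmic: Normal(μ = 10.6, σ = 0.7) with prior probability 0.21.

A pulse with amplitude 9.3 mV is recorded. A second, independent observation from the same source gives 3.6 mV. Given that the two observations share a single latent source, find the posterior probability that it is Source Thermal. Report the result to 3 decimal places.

0.994

The responsibility of component k is π_k f_k(x) divided by Σ_j π_j f_j(x).
Since both observations come from the same component, the likelihood for component k is f_k(x₁)·f_k(x₂).
  f_Electronic = [6.18262e-08] × [0.396953] = 2.45421e-08
  f_Thermal = [0.3313] × [6.20504e-06] = 2.05573e-06
  f_Acoustic = [0.352065] × [1.79378e-09] = 6.31529e-10
  f_Cosmic = [0.101596] × [1.09923e-22] = 1.11677e-23
Weight by the priors:
  π_Electronic·f_Electronic = 0.20 × 2.45421e-08 = 4.90841e-09
  π_Thermal·f_Thermal = 0.41 × 2.05573e-06 = 8.42848e-07
  π_Acoustic·f_Acoustic = 0.18 × 6.31529e-10 = 1.13675e-10
  π_Cosmic·f_Cosmic = 0.21 × 1.11677e-23 = 2.34522e-24
Evidence: 4.90841e-09 + 8.42848e-07 + 1.13675e-10 + 2.34522e-24 = 8.4787e-07
So the posterior for Source Thermal is 8.42848e-07 / 8.4787e-07 ≈ 0.994.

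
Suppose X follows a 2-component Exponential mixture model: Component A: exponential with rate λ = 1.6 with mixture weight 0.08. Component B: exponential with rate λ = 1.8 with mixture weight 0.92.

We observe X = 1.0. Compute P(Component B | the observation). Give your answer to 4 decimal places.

By Bayes' theorem, P(k | x) = w_k f_k(x) / Σ_j w_j f_j(x).
Component likelihoods at x = 1.0:
  L_A = 1.6·e^(−1.6·1.0) = 1.6·e^(−1.6000) = 0.323034
  L_B = 1.8·e^(−1.8·1.0) = 1.8·e^(−1.8000) = 0.297538
Multiply by the mixture weights:
  w_A·L_A = 0.08 × 0.323034 = 0.0258428
  w_B·L_B = 0.92 × 0.297538 = 0.273735
Normaliser: 0.0258428 + 0.273735 = 0.299578
Responsibility of Component B: 0.273735 / 0.299578 ≈ 0.9137

0.9137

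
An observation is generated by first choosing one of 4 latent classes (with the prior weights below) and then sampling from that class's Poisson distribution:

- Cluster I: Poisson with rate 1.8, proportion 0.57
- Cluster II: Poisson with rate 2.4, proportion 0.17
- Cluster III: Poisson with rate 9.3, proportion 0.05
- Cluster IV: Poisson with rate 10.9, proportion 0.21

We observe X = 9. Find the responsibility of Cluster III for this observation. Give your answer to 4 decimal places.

The responsibility of component k is π_k f_k(x) divided by Σ_j π_j f_j(x).
Poisson probabilities:
  L_I = e^(−1.8)·1.8^9/9! = 9.03565e-05
  L_II = e^(−2.4)·2.4^9/9! = 0.000660437
  L_III = e^(−9.3)·9.3^9/9! = 0.131113
  L_IV = e^(−10.9)·10.9^9/9! = 0.110475
Weight by the priors:
  π_I·L_I = 0.57 × 9.03565e-05 = 5.15032e-05
  π_II·L_II = 0.17 × 0.000660437 = 0.000112274
  π_III·L_III = 0.05 × 0.131113 = 0.00655564
  π_IV·L_IV = 0.21 × 0.110475 = 0.0231998
Normaliser: 5.15032e-05 + 0.000112274 + 0.00655564 + 0.0231998 = 0.0299192
P(Cluster III | data) ≈ 0.2191

0.2191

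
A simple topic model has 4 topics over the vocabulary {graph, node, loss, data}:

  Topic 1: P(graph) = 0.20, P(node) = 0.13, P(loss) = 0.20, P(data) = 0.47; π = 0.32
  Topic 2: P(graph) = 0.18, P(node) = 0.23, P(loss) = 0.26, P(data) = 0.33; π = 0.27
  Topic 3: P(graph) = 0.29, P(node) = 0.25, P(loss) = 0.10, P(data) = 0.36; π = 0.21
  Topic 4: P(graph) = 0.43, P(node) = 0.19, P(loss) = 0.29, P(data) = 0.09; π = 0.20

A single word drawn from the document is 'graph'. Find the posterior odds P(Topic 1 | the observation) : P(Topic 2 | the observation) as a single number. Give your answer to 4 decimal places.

1.3169

Only the two components matter; the odds are (π_i f_i(x)) / (π_j f_j(x)).
Categorical probabilities:
  L_1 = P(graph | comp) = 0.20
  L_2 = P(graph | comp) = 0.18
  L_3 = P(graph | comp) = 0.29
  L_4 = P(graph | comp) = 0.43
Posterior odds = (π_1·L_1) / (π_2·L_2) = (0.32·0.2) / (0.27·0.18) = 0.064 / 0.0486 ≈ 1.3169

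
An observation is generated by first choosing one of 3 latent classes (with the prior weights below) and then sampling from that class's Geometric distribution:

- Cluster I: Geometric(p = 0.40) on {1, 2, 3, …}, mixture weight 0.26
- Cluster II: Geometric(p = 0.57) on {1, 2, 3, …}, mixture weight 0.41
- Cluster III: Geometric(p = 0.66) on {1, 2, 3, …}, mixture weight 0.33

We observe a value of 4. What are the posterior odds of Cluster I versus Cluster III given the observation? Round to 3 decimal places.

2.624

The posterior odds equal the prior odds times the likelihood ratio: (w_i/w_j)·(f_i(x)/f_j(x)).
Component likelihoods at x = 4:
  p_I = 0.40·(1−0.40)^3 = 0.40·0.216 = 0.0864
  p_II = 0.57·(1−0.57)^3 = 0.57·0.079507 = 0.045319
  p_III = 0.66·(1−0.66)^3 = 0.66·0.039304 = 0.0259406
Odds = (0.26/0.33) × (0.0864/0.0259406) = 0.787879 × 3.33068 ≈ 2.624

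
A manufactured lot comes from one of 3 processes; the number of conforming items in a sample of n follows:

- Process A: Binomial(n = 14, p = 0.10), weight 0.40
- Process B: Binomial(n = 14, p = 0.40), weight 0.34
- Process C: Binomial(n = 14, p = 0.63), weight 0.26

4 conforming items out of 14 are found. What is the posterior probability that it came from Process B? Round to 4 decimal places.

0.7678

Posterior ∝ prior × likelihood, so P(k | x) ∝ w_k f_k(x); normalise over all components.
Component likelihoods at x = 4 conforming items out of 14:
  L_A = 0.0349027
  L_B = 0.154948
  L_C = 0.00758252
Multiply by the mixture weights:
  w_A·L_A = 0.40 × 0.0349027 = 0.0139611
  w_B·L_B = 0.34 × 0.154948 = 0.0526824
  w_C·L_C = 0.26 × 0.00758252 = 0.00197145
Normaliser: 0.0139611 + 0.0526824 + 0.00197145 = 0.0686149
So the posterior for Process B is 0.0526824 / 0.0686149 ≈ 0.7678.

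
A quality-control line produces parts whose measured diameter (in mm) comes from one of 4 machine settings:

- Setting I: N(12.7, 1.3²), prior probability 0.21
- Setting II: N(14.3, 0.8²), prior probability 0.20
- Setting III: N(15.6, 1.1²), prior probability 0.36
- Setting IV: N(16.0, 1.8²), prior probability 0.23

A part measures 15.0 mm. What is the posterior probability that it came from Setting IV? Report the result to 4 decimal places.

0.1838

The responsibility of component k is P(Z=k) f_k(x) divided by Σ_j P(Z=j) f_j(x).
Normal densities:
  L_I = (1/(1.3·√(2π)))·exp(−(15.0−12.7)²/(2·1.3²)) = 0.306879·exp(-1.56509) = 0.064159
  L_II = (1/(0.8·√(2π)))·exp(−(15.0−14.3)²/(2·0.8²)) = 0.498678·exp(-0.38281) = 0.340069
  L_III = (1/(1.1·√(2π)))·exp(−(15.0−15.6)²/(2·1.1²)) = 0.362675·exp(-0.14876) = 0.312544
  L_IV = (1/(1.8·√(2π)))·exp(−(15.0−16.0)²/(2·1.8²)) = 0.221635·exp(-0.15432) = 0.18994
Weight by the priors:
  P(Z=I)·L_I = 0.21 × 0.064159 = 0.0134734
  P(Z=II)·L_II = 0.20 × 0.340069 = 0.0680137
  P(Z=III)·L_III = 0.36 × 0.312544 = 0.112516
  P(Z=IV)·L_IV = 0.23 × 0.18994 = 0.0436862
Evidence: 0.0134734 + 0.0680137 + 0.112516 + 0.0436862 = 0.237689
So the posterior for Setting IV is 0.0436862 / 0.237689 ≈ 0.1838.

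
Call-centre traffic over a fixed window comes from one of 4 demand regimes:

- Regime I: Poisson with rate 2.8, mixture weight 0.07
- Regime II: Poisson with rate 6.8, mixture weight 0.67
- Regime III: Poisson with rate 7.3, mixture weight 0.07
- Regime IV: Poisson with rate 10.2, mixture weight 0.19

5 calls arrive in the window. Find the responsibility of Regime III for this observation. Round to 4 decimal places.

By Bayes' theorem, P(k | x) = π_k f_k(x) / Σ_j π_j f_j(x).
Component likelihoods at x = 5 calls:
  p_I = e^(−2.8)·2.8^5/5! = 0.0872136
  p_II = e^(−6.8)·6.8^5/5! = 0.134946
  p_III = e^(−7.3)·7.3^5/5! = 0.116703
  p_IV = e^(−10.2)·10.2^5/5! = 0.0341992
Multiply by the mixture weights:
  π_I·p_I = 0.07 × 0.0872136 = 0.00610495
  π_II·p_II = 0.67 × 0.134946 = 0.090414
  π_III·p_III = 0.07 × 0.116703 = 0.00816923
  π_IV·p_IV = 0.19 × 0.0341992 = 0.00649785
Evidence: 0.00610495 + 0.090414 + 0.00816923 + 0.00649785 = 0.111186
P(Regime III | 5 calls) ≈ 0.0735

0.0735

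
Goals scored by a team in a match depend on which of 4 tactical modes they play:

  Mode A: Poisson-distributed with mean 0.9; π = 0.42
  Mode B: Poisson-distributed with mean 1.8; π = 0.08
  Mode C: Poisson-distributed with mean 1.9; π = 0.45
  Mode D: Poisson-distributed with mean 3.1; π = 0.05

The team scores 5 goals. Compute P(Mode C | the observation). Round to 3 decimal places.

Apply Bayes' rule: the posterior for each component is proportional to its prior times its likelihood at x.
Component likelihoods at x = 5 goals:
  p_A = 0.00200063
  p_B = 0.0260286
  p_C = 0.0308622
  p_D = 0.107477
Multiply by the mixture weights:
  π_A·p_A = 0.42 × 0.00200063 = 0.000840264
  π_B·p_B = 0.08 × 0.0260286 = 0.00208229
  π_C·p_C = 0.45 × 0.0308622 = 0.013888
  π_D·p_D = 0.05 × 0.107477 = 0.00537384
Normaliser: 0.000840264 + 0.00208229 + 0.013888 + 0.00537384 = 0.0221844
P(Mode C | x) = 0.013888 / 0.0221844 ≈ 0.626

0.626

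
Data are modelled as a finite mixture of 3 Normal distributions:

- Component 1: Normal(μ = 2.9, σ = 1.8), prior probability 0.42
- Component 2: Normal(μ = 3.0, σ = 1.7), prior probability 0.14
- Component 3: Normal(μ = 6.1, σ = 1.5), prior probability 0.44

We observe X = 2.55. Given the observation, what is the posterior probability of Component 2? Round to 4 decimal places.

0.2437

The responsibility of component k is π_k f_k(x) divided by Σ_j π_j f_j(x).
Component likelihoods at x = 2.55:
  L_1 = 0.217484
  L_2 = 0.226593
  L_3 = 0.0161642
Multiply by the mixture weights:
  π_1·L_1 = 0.42 × 0.217484 = 0.0913433
  π_2·L_2 = 0.14 × 0.226593 = 0.031723
  π_3·L_3 = 0.44 × 0.0161642 = 0.00711223
Marginal: 0.0913433 + 0.031723 + 0.00711223 = 0.130179
So the posterior for Component 2 is 0.031723 / 0.130179 ≈ 0.2437.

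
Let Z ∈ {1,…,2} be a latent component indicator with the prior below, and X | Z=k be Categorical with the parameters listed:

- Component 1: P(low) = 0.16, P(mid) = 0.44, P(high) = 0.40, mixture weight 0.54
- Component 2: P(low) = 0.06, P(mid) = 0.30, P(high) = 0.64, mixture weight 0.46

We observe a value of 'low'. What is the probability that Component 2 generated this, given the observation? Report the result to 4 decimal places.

P(component k | x) = P(Z=k)·f_k(x) / marginal(x), where marginal(x) = Σ_j P(Z=j)·f_j(x).
Evaluate each component's likelihood at the observed value:
  p_1 = P(low | comp) = 0.16
  p_2 = P(low | comp) = 0.06
Weight by the priors:
  P(Z=1)·p_1 = 0.54 × 0.16 = 0.0864
  P(Z=2)·p_2 = 0.46 × 0.06 = 0.0276
Marginal: 0.0864 + 0.0276 = 0.114
So the posterior for Component 2 is 0.0276 / 0.114 ≈ 0.2421.

0.2421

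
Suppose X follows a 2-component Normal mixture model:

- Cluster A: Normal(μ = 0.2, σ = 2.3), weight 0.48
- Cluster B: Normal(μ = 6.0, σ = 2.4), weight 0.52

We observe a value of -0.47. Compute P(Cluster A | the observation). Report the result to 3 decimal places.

Posterior ∝ prior × likelihood, so P(k | x) ∝ P(Z=k) f_k(x); normalise over all components.
Normal densities:
  f_A = (1/(2.3·√(2π)))·exp(−(-0.47−0.2)²/(2·2.3²)) = 0.173453·exp(-0.04243) = 0.166248
  f_B = (1/(2.4·√(2π)))·exp(−(-0.47−6.0)²/(2·2.4²)) = 0.166226·exp(-3.63376) = 0.00439114
Unnormalised posteriors:
  P(Z=A)·f_A = 0.48 × 0.166248 = 0.0797989
  P(Z=B)·f_B = 0.52 × 0.00439114 = 0.00228339
Marginal: 0.0797989 + 0.00228339 = 0.0820823
P(Cluster A | x) ≈ 0.972

0.972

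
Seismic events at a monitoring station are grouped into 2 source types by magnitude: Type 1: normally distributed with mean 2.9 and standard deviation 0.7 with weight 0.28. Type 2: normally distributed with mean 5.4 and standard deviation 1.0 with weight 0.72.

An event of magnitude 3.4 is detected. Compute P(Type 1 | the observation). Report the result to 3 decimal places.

0.761

Apply Bayes' rule: the posterior for each component is proportional to its prior times its likelihood at x.
Component likelihoods at x = 3.4:
  p_1 = 0.441593
  p_2 = 0.053991
Prior × likelihood for each component:
  π_1·p_1 = 0.28 × 0.441593 = 0.123646
  π_2·p_2 = 0.72 × 0.053991 = 0.0388735
Denominator: 0.123646 + 0.0388735 = 0.16252
P(Type 1 | 3.4) = 0.123646 / 0.16252 ≈ 0.761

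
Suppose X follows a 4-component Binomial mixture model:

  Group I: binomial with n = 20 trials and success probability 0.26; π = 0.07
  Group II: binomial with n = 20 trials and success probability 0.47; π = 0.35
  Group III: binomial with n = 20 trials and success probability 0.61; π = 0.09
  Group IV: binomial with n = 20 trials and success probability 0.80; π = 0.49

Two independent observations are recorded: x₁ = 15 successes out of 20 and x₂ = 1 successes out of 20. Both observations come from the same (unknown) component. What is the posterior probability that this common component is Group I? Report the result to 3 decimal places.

0.044

By Bayes' theorem, P(k | x) = π_k f_k(x) / Σ_j π_j f_j(x).
Since both observations come from the same component, the likelihood for component k is f_k(x₁)·f_k(x₂).
  f_I = [C(20,15)·0.26^15·0.74^5 = 15504·1.67726e-09·0.221901 = 5.77036e-06] × [0.0170375] = 9.83125e-08
  f_II = [C(20,15)·0.47^15·0.53^5 = 15504·1.20633e-05·0.0418195 = 0.00782152] × [5.42462e-05] = 4.24288e-07
  f_III = [C(20,15)·0.61^15·0.39^5 = 15504·0.000602487·0.00902242 = 0.084278] × [2.07294e-07] = 1.74704e-08
  f_IV = [C(20,15)·0.80^15·0.20^5 = 15504·0.0351844·0.00032 = 0.17456] × [8.38861e-13] = 1.46431e-13
Prior × likelihood for each component:
  π_I·f_I = 0.07 × 9.83125e-08 = 6.88187e-09
  π_II·f_II = 0.35 × 4.24288e-07 = 1.48501e-07
  π_III·f_III = 0.09 × 1.74704e-08 = 1.57233e-09
  π_IV·f_IV = 0.49 × 1.46431e-13 = 7.17513e-14
Denominator: 6.88187e-09 + 1.48501e-07 + 1.57233e-09 + 7.17513e-14 = 1.56955e-07
P(Group I | x₁, x₂) ≈ 0.044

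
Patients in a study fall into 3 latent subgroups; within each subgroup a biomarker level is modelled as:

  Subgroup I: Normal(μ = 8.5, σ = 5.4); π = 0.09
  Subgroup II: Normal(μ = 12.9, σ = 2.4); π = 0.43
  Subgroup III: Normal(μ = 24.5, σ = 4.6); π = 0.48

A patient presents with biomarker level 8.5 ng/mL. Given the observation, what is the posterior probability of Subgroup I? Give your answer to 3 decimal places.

0.331

By Bayes' theorem, P(k | x) = P(Z=k) f_k(x) / Σ_j P(Z=j) f_j(x).
Evaluate each component's likelihood at the observed value:
  p_I = 0.0738782
  p_II = 0.030963
  p_III = 0.000204663
Multiply by the mixture weights:
  P(Z=I)·p_I = 0.09 × 0.0738782 = 0.00664904
  P(Z=II)·p_II = 0.43 × 0.030963 = 0.0133141
  P(Z=III)·p_III = 0.48 × 0.000204663 = 9.82384e-05
Denominator: 0.00664904 + 0.0133141 + 9.82384e-05 = 0.0200614
So the posterior for Subgroup I is 0.00664904 / 0.0200614 ≈ 0.331.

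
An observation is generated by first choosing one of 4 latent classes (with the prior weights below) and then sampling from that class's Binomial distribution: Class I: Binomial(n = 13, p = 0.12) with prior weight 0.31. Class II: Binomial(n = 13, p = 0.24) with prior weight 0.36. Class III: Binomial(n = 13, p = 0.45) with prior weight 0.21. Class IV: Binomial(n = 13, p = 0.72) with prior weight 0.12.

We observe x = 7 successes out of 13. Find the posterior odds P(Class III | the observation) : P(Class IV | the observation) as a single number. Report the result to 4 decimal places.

The posterior odds equal the prior odds times the likelihood ratio: (π_i/π_j)·(f_i(x)/f_j(x)).
Component likelihoods at x = 7 successes out of 13:
  f_I = C(13,7)·0.12^7·0.88^6 = 1716·3.58318e-07·0.464404 = 0.00028555
  f_II = C(13,7)·0.24^7·0.76^6 = 1716·4.58647e-05·0.1927 = 0.0151662
  f_III = C(13,7)·0.45^7·0.55^6 = 1716·0.00373669·0.0276806 = 0.177493
  f_IV = C(13,7)·0.72^7·0.28^6 = 1716·0.100306·0.00048189 = 0.0829455
Odds = (0.21/0.12) × (0.177493/0.0829455) = 1.75 × 2.13987 ≈ 3.7448

3.7448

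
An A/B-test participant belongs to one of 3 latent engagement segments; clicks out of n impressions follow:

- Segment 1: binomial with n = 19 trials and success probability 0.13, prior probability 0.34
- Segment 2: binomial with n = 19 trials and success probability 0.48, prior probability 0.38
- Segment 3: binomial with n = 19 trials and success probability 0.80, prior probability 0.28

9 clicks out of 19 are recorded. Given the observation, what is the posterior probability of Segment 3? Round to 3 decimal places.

Posterior ∝ prior × likelihood, so P(k | x) ∝ π_k f_k(x); normalise over all components.
Binomial probabilities:
  f_1 = C(19,9)·0.13^9·0.87^10 = 92378·1.06045e-08·0.248423 = 0.000243361
  f_2 = C(19,9)·0.48^9·0.52^10 = 92378·0.00135261·0.00144555 = 0.180623
  f_3 = C(19,9)·0.80^9·0.20^10 = 92378·0.134218·1.024e-07 = 0.00126963
Prior × likelihood for each component:
  π_1·f_1 = 0.34 × 0.000243361 = 8.27428e-05
  π_2·f_2 = 0.38 × 0.180623 = 0.0686368
  π_3·f_3 = 0.28 × 0.00126963 = 0.000355497
Sum: 8.27428e-05 + 0.0686368 + 0.000355497 = 0.069075
Responsibility of Segment 3: 0.000355497 / 0.069075 ≈ 0.005

0.005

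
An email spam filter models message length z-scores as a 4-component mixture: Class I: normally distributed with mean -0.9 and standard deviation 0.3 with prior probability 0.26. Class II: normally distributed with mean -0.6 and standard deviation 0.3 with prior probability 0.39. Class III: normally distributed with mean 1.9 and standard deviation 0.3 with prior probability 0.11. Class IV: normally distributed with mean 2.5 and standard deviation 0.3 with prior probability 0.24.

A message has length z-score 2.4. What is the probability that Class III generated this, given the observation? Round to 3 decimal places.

Apply Bayes' rule: the posterior for each component is proportional to its prior times its likelihood at x.
Evaluate each component's likelihood at the observed value:
  p_I = 7.06273e-27
  p_II = 2.56487e-22
  p_III = 0.33159
  p_IV = 1.25794
Weight by the priors:
  π_I·p_I = 0.26 × 7.06273e-27 = 1.83631e-27
  π_II·p_II = 0.39 × 2.56487e-22 = 1.0003e-22
  π_III·p_III = 0.11 × 0.33159 = 0.036475
  π_IV·p_IV = 0.24 × 1.25794 = 0.301907
Sum: 1.83631e-27 + 1.0003e-22 + 0.036475 + 0.301907 = 0.338382
P(Class III | data) = 0.036475 / 0.338382 ≈ 0.108

0.108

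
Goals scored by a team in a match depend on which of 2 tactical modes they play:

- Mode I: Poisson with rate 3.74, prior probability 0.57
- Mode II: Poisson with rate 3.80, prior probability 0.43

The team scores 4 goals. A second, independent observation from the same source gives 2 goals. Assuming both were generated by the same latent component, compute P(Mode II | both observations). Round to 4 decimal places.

P(component k | x) = P(Z=k)·f_k(x) / marginal(x), where marginal(x) = Σ_j P(Z=j)·f_j(x).
Since both observations come from the same component, the likelihood for component k is f_k(x₁)·f_k(x₂).
  L_I = [0.193648] × [0.166131] = 0.0321711
  L_II = [0.194359] × [0.161517] = 0.0313922
Multiply by the mixture weights:
  P(Z=I)·L_I = 0.57 × 0.0321711 = 0.0183375
  P(Z=II)·L_II = 0.43 × 0.0313922 = 0.0134987
Evidence: 0.0183375 + 0.0134987 = 0.0318362
P(Mode II | x) ≈ 0.4240

0.4240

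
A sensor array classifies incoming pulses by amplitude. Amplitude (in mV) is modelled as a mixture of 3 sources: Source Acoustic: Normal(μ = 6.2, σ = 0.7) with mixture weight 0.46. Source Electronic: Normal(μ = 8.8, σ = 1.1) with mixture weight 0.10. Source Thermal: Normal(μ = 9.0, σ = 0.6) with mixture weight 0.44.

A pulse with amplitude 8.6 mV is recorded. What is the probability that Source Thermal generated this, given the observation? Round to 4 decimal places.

0.8655

By Bayes' theorem, P(k | x) = P(Z=k) f_k(x) / Σ_j P(Z=j) f_j(x).
Component likelihoods at x = 8.6 mV:
  L_Acoustic = (1/(0.7·√(2π)))·exp(−(8.6−6.2)²/(2·0.7²)) = 0.569918·exp(-5.87755) = 0.0015967
  L_Electronic = (1/(1.1·√(2π)))·exp(−(8.6−8.8)²/(2·1.1²)) = 0.362675·exp(-0.01653) = 0.356729
  L_Thermal = (1/(0.6·√(2π)))·exp(−(8.6−9.0)²/(2·0.6²)) = 0.664904·exp(-0.22222) = 0.532413
Prior × likelihood for each component:
  P(Z=Acoustic)·L_Acoustic = 0.46 × 0.0015967 = 0.000734483
  P(Z=Electronic)·L_Electronic = 0.10 × 0.356729 = 0.0356729
  P(Z=Thermal)·L_Thermal = 0.44 × 0.532413 = 0.234262
Sum: 0.000734483 + 0.0356729 + 0.234262 = 0.270669
P(Source Thermal | 8.6 mV) = 0.234262 / 0.270669 ≈ 0.8655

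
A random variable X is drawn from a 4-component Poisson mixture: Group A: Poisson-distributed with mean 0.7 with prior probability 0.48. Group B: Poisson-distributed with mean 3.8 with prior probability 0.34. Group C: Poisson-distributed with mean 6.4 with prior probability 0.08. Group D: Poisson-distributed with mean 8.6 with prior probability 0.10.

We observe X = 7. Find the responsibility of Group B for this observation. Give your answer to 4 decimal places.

Posterior ∝ prior × likelihood, so P(k | x) ∝ π_k f_k(x); normalise over all components.
Component likelihoods at x = 7:
  p_A = 8.11427e-06
  p_B = 0.050785
  p_C = 0.144992
  p_D = 0.127094
Multiply by the mixture weights:
  π_A·p_A = 0.48 × 8.11427e-06 = 3.89485e-06
  π_B·p_B = 0.34 × 0.050785 = 0.0172669
  π_C·p_C = 0.08 × 0.144992 = 0.0115994
  π_D·p_D = 0.10 × 0.127094 = 0.0127094
Denominator: 3.89485e-06 + 0.0172669 + 0.0115994 + 0.0127094 = 0.0415796
P(Group B | 7) = 0.0172669 / 0.0415796 ≈ 0.4153

0.4153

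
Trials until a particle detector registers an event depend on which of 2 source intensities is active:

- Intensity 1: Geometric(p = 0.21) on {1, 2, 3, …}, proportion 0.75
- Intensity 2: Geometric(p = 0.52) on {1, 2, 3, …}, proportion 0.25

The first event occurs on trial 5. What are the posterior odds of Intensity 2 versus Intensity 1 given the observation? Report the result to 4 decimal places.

0.1125

The posterior odds equal the prior odds times the likelihood ratio: (w_i/w_j)·(f_i(x)/f_j(x)).
Component likelihoods at x = 5:
  f_1 = 0.0817952
  f_2 = 0.0276038
0.00690094 / 0.0613464 ≈ 0.1125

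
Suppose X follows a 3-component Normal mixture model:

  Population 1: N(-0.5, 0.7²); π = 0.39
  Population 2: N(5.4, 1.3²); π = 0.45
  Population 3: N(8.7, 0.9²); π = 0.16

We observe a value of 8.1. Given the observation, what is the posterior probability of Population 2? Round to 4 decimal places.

0.2196

Apply Bayes' rule: the posterior for each component is proportional to its prior times its likelihood at x.
Normal densities:
  f_1 = (1/(0.7·√(2π)))·exp(−(8.1−-0.5)²/(2·0.7²)) = 0.569918·exp(-75.46939) = 9.54714e-34
  f_2 = (1/(1.3·√(2π)))·exp(−(8.1−5.4)²/(2·1.3²)) = 0.306879·exp(-2.15680) = 0.0355041
  f_3 = (1/(0.9·√(2π)))·exp(−(8.1−8.7)²/(2·0.9²)) = 0.443269·exp(-0.22222) = 0.354942
Prior × likelihood for each component:
  π_1·f_1 = 0.39 × 9.54714e-34 = 3.72339e-34
  π_2·f_2 = 0.45 × 0.0355041 = 0.0159768
  π_3·f_3 = 0.16 × 0.354942 = 0.0567908
Sum: 3.72339e-34 + 0.0159768 + 0.0567908 = 0.0727676
So the posterior for Population 2 is 0.0159768 / 0.0727676 ≈ 0.2196.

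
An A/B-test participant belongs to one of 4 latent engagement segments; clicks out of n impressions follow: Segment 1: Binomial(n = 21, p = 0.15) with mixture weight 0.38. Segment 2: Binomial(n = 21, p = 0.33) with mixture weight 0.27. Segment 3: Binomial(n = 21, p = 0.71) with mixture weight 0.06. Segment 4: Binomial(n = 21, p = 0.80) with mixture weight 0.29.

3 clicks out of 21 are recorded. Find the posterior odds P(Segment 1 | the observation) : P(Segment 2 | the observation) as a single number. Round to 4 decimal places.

9.5796

Only the two components matter; the odds are (π_i f_i(x)) / (π_j f_j(x)).
Binomial probabilities:
  L_1 = 0.240805
  L_2 = 0.0353785
  L_3 = 1.00182e-07
  L_4 = 1.7851e-10
Odds = (0.38/0.27) × (0.240805/0.0353785) = 1.40741 × 6.80654 ≈ 9.5796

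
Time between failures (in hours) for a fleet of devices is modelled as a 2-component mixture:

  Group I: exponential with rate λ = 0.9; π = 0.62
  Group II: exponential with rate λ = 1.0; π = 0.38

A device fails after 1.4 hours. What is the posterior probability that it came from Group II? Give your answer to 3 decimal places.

P(component k | x) = P(Z=k)·f_k(x) / marginal(x), where marginal(x) = Σ_j P(Z=j)·f_j(x).
Evaluate each component's likelihood at the observed value:
  f_I = 0.255289
  f_II = 0.246597
Unnormalised posteriors:
  P(Z=I)·f_I = 0.62 × 0.255289 = 0.158279
  P(Z=II)·f_II = 0.38 × 0.246597 = 0.0937068
Marginal: 0.158279 + 0.0937068 = 0.251986
Responsibility of Group II: 0.0937068 / 0.251986 ≈ 0.372

0.372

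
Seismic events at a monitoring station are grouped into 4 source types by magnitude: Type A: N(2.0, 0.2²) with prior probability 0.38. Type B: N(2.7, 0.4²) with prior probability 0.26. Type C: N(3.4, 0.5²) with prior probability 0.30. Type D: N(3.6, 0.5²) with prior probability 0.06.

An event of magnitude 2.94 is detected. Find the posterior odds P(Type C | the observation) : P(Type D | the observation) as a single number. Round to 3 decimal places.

7.826

The posterior odds equal the prior odds times the likelihood ratio: (π_i/π_j)·(f_i(x)/f_j(x)).
Normal densities:
  p_A = (1/(0.2·√(2π)))·exp(−(2.94−2.0)²/(2·0.2²)) = 1.994711·exp(-11.04500) = 3.18491e-05
  p_B = (1/(0.4·√(2π)))·exp(−(2.94−2.7)²/(2·0.4²)) = 0.997356·exp(-0.18000) = 0.833062
  p_C = (1/(0.5·√(2π)))·exp(−(2.94−3.4)²/(2·0.5²)) = 0.797885·exp(-0.42320) = 0.522573
  p_D = (1/(0.5·√(2π)))·exp(−(2.94−3.6)²/(2·0.5²)) = 0.797885·exp(-0.87120) = 0.333874
Odds = (0.30/0.06) × (0.522573/0.333874) = 5 × 1.56518 ≈ 7.826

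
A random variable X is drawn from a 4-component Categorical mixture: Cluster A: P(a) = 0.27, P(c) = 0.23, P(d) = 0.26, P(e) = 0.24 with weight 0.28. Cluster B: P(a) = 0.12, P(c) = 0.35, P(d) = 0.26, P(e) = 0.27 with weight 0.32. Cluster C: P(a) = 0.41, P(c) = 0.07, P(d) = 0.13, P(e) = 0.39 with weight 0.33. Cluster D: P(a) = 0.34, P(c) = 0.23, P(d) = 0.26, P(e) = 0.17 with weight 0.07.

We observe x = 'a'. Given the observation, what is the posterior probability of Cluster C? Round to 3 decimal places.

0.495

Apply Bayes' rule: the posterior for each component is proportional to its prior times its likelihood at x.
Evaluate each component's likelihood at the observed value:
  f_A = P(a | comp) = 0.27
  f_B = P(a | comp) = 0.12
  f_C = P(a | comp) = 0.41
  f_D = P(a | comp) = 0.34
Unnormalised posteriors:
  π_A·f_A = 0.28 × 0.27 = 0.0756
  π_B·f_B = 0.32 × 0.12 = 0.0384
  π_C·f_C = 0.33 × 0.41 = 0.1353
  π_D·f_D = 0.07 × 0.34 = 0.0238
Sum: 0.0756 + 0.0384 + 0.1353 + 0.0238 = 0.2731
P(Cluster C | the observation) ≈ 0.495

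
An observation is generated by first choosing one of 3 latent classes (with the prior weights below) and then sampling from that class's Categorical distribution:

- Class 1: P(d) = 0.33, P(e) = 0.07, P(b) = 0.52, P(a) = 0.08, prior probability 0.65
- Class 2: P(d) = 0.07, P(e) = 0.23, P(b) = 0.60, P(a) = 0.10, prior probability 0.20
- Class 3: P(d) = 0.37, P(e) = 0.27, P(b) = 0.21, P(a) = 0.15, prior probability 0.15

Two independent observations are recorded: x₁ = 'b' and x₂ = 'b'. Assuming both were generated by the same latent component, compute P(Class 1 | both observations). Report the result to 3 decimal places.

0.691

By Bayes' theorem, P(k | x) = π_k f_k(x) / Σ_j π_j f_j(x).
Since both observations come from the same component, the likelihood for component k is f_k(x₁)·f_k(x₂).
  p_1 = [0.52] × [0.52] = 0.2704
  p_2 = [0.6] × [0.6] = 0.36
  p_3 = [0.21] × [0.21] = 0.0441
Prior × likelihood for each component:
  π_1·p_1 = 0.65 × 0.2704 = 0.17576
  π_2·p_2 = 0.20 × 0.36 = 0.072
  π_3·p_3 = 0.15 × 0.0441 = 0.006615
Evidence: 0.17576 + 0.072 + 0.006615 = 0.254375
Responsibility of Class 1: 0.17576 / 0.254375 ≈ 0.691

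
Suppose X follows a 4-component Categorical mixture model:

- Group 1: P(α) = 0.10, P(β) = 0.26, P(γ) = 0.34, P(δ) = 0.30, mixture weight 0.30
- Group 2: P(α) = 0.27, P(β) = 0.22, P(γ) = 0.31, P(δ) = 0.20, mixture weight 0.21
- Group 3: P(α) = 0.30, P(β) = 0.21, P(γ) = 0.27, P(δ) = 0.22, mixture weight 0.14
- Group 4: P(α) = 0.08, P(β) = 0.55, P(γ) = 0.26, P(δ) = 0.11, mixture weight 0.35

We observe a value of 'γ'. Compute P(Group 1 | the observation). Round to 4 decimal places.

The responsibility of component k is w_k f_k(x) divided by Σ_j w_j f_j(x).
Component likelihoods at x = 'γ':
  L_1 = P(γ | comp) = 0.34
  L_2 = P(γ | comp) = 0.31
  L_3 = P(γ | comp) = 0.27
  L_4 = P(γ | comp) = 0.26
Weight by the priors:
  w_1·L_1 = 0.30 × 0.34 = 0.102
  w_2·L_2 = 0.21 × 0.31 = 0.0651
  w_3·L_3 = 0.14 × 0.27 = 0.0378
  w_4·L_4 = 0.35 × 0.26 = 0.091
Evidence: 0.102 + 0.0651 + 0.0378 + 0.091 = 0.2959
P(Group 1 | x) = 0.102 / 0.2959 ≈ 0.3447

0.3447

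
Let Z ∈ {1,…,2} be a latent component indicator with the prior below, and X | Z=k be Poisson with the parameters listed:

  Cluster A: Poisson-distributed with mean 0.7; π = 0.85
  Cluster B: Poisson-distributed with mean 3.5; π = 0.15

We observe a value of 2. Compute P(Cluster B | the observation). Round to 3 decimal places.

0.212

By Bayes' theorem, P(k | x) = π_k f_k(x) / Σ_j π_j f_j(x).
Poisson probabilities:
  L_A = 0.121663
  L_B = 0.184959
Unnormalised posteriors:
  π_A·L_A = 0.85 × 0.121663 = 0.103414
  π_B·L_B = 0.15 × 0.184959 = 0.0277438
Normaliser: 0.103414 + 0.0277438 = 0.131158
So the posterior for Cluster B is 0.0277438 / 0.131158 ≈ 0.212.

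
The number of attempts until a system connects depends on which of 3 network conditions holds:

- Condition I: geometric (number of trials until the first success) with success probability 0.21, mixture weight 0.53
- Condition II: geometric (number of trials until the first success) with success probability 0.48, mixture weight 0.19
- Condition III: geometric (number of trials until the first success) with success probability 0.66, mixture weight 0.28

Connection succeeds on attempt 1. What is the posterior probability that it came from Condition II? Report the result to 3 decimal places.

The responsibility of component k is π_k f_k(x) divided by Σ_j π_j f_j(x).
Evaluate each component's likelihood at the observed value:
  L_I = 0.21
  L_II = 0.48
  L_III = 0.66
Prior × likelihood for each component:
  π_I·L_I = 0.53 × 0.21 = 0.1113
  π_II·L_II = 0.19 × 0.48 = 0.0912
  π_III·L_III = 0.28 × 0.66 = 0.1848
Sum: 0.1113 + 0.0912 + 0.1848 = 0.3873
Responsibility of Condition II: 0.0912 / 0.3873 ≈ 0.235

0.235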